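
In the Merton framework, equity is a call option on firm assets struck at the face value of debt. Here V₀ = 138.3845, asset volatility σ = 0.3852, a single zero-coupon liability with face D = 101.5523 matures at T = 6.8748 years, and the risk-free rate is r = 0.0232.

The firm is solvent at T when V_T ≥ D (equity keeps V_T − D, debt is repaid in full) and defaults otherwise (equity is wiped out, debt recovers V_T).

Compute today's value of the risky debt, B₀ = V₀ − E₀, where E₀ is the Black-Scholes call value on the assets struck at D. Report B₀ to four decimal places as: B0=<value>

B0=64.8846

d₁ = [ln(V₀/D) + (r + σ²/2)T] / (σ√T)
   = [ln(138.3845/101.5523) + (0.0232 + 0.5·0.3852²)·6.8748] / (0.3852·√6.8748)
   = [0.309462 + 0.669533] / 1.009988 = 0.969314
d₂ = d₁ − σ√T = 0.969314 − 1.009988 = -0.040674
N(d₁) = 0.833806,  N(d₂) = 0.483778,  e^(−rT) = 0.852574
E₀ = V₀·N(d₁) − D·e^(−rT)·N(d₂)
   = 138.3845·0.833806 − 101.5523·0.852574·0.483778 = 73.499899
B₀ = V₀ − E₀ = 138.3845 − 73.499899 = 64.884601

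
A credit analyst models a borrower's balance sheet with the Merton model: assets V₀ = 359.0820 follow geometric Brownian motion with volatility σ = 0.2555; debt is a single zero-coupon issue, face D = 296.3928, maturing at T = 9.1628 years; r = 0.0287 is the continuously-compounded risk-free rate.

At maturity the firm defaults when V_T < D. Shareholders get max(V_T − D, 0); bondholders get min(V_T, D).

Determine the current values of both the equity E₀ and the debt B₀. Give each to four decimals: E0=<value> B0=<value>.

E0=167.7823 B0=191.2997

d₁ = [ln(V₀/D) + (r + σ²/2)T] / (σ√T)
   = [ln(359.0820/296.3928) + (0.0287 + 0.5·0.2555²)·9.1628] / (0.2555·√9.1628)
   = [0.191865 + 0.562047] / 0.773401 = 0.974801
d₂ = d₁ − σ√T = 0.974801 − 0.773401 = 0.201399
N(d₁) = 0.835170,  N(d₂) = 0.579807,  e^(−rT) = 0.768763
E₀ = V₀·N(d₁) − D·e^(−rT)·N(d₂)
   = 359.0820·0.835170 − 296.3928·0.768763·0.579807 = 167.782297
B₀ = V₀ − E₀ = 359.0820 − 167.782297 = 191.299703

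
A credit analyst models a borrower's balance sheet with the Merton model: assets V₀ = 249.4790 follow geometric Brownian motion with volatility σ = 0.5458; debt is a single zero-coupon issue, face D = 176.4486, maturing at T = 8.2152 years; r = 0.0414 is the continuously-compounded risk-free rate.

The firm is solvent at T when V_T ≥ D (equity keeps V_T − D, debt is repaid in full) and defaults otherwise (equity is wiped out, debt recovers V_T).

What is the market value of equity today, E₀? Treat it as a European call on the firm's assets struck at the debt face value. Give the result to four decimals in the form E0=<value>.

d₁ = [ln(V₀/D) + (r + σ²/2)T] / (σ√T)
   = [ln(249.4790/176.4486) + (0.0414 + 0.5·0.5458²)·8.2152] / (0.5458·√8.2152)
   = [0.346345 + 1.563754] / 1.564381 = 1.220993
d₂ = d₁ − σ√T = 1.220993 − 1.564381 = -0.343388
N(d₁) = 0.888956,  N(d₂) = 0.365653,  e^(−rT) = 0.711693
E₀ = V₀·N(d₁) − D·e^(−rT)·N(d₂)
   = 249.4790·0.888956 − 176.4486·0.711693·0.365653 = 175.858083

E0=175.8581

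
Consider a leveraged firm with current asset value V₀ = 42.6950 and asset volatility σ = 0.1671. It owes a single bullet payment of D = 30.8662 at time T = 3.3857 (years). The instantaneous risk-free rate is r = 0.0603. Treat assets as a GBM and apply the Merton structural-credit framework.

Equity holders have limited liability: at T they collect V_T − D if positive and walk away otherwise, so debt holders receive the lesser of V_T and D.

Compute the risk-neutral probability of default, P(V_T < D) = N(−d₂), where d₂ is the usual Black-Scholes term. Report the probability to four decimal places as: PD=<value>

PD=0.0587

d₁ = [ln(V₀/D) + (r + σ²/2)T] / (σ√T)
   = [ln(42.6950/30.8662) + (0.0603 + 0.5·0.1671²)·3.3857] / (0.1671·√3.3857)
   = [0.324420 + 0.251426] / 0.307469 = 1.872862
d₂ = d₁ − σ√T = 1.872862 − 0.307469 = 1.565394
risk-neutral PD = N(−d₂) = N(-1.565394) = 0.058745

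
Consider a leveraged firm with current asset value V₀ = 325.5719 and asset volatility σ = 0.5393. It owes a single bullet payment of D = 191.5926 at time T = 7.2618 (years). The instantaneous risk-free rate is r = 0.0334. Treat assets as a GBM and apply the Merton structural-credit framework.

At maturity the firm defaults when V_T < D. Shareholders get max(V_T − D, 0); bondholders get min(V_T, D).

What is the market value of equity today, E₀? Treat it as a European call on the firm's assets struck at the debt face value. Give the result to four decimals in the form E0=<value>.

d₁ = [ln(V₀/D) + (r + σ²/2)T] / (σ√T)
   = [ln(325.5719/191.5926) + (0.0334 + 0.5·0.5393²)·7.2618] / (0.5393·√7.2618)
   = [0.530212 + 1.298571] / 1.453291 = 1.258374
d₂ = d₁ − σ√T = 1.258374 − 1.453291 = -0.194917
N(d₁) = 0.895872,  N(d₂) = 0.422729,  e^(−rT) = 0.784629
E₀ = V₀·N(d₁) − D·e^(−rT)·N(d₂)
   = 325.5719·0.895872 − 191.5926·0.784629·0.422729 = 228.122179

E0=228.1222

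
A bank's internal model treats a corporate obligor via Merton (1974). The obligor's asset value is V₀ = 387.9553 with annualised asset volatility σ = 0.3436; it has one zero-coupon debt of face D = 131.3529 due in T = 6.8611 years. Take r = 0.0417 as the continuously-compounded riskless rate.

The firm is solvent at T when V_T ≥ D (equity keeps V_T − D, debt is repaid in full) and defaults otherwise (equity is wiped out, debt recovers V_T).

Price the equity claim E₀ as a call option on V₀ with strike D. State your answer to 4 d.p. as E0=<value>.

d₁ = [ln(V₀/D) + (r + σ²/2)T] / (σ√T)
   = [ln(387.9553/131.3529) + (0.0417 + 0.5·0.3436²)·6.8611] / (0.3436·√6.8611)
   = [1.083003 + 0.691122] / 0.900016 = 1.971215
d₂ = d₁ − σ√T = 1.971215 − 0.900016 = 1.071200
N(d₁) = 0.975650,  N(d₂) = 0.857960,  e^(−rT) = 0.751182
E₀ = V₀·N(d₁) − D·e^(−rT)·N(d₂)
   = 387.9553·0.975650 − 131.3529·0.751182·0.857960 = 293.853906

E0=293.8539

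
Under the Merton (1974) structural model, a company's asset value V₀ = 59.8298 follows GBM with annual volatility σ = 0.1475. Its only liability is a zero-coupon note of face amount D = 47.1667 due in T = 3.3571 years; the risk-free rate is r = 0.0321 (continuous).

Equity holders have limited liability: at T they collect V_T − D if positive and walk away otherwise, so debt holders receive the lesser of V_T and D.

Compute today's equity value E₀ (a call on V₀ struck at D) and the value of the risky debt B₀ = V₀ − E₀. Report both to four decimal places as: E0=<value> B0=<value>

E0=18.1255 B0=41.7043

d₁ = [ln(V₀/D) + (r + σ²/2)T] / (σ√T)
   = [ln(59.8298/47.1667) + (0.0321 + 0.5·0.1475²)·3.3571] / (0.1475·√3.3571)
   = [0.237816 + 0.144282] / 0.270255 = 1.413840
d₂ = d₁ − σ√T = 1.413840 − 0.270255 = 1.143584
N(d₁) = 0.921295,  N(d₂) = 0.873602,  e^(−rT) = 0.897840
E₀ = V₀·N(d₁) − D·e^(−rT)·N(d₂)
   = 59.8298·0.921295 − 47.1667·0.897840·0.873602 = 18.125480
B₀ = V₀ − E₀ = 59.8298 − 18.125480 = 41.704320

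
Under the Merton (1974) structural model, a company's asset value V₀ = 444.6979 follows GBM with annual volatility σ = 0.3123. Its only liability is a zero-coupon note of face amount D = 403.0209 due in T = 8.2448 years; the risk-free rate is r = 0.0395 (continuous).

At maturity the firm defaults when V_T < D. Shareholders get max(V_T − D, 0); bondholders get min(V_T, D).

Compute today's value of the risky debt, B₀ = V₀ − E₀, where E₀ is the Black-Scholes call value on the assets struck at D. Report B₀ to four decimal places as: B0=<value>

B0=227.7063

d₁ = [ln(V₀/D) + (r + σ²/2)T] / (σ√T)
   = [ln(444.6979/403.0209) + (0.0395 + 0.5·0.3123²)·8.2448] / (0.3123·√8.2448)
   = [0.098407 + 0.727733] / 0.896731 = 0.921279
d₂ = d₁ − σ√T = 0.921279 − 0.896731 = 0.024548
N(d₁) = 0.821548,  N(d₂) = 0.509792,  e^(−rT) = 0.722044
E₀ = V₀·N(d₁) − D·e^(−rT)·N(d₂)
   = 444.6979·0.821548 − 403.0209·0.722044·0.509792 = 216.991578
B₀ = V₀ − E₀ = 444.6979 − 216.991578 = 227.706322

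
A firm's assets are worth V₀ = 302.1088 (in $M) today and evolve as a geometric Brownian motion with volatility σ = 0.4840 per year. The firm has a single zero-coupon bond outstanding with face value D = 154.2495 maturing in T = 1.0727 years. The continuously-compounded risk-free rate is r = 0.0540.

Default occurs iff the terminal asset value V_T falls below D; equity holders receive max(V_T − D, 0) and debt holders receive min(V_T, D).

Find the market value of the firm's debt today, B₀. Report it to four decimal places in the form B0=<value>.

d₁ = [ln(V₀/D) + (r + σ²/2)T] / (σ√T)
   = [ln(302.1088/154.2495) + (0.0540 + 0.5·0.4840²)·1.0727] / (0.4840·√1.0727)
   = [0.672216 + 0.183569] / 0.501285 = 1.707183
d₂ = d₁ − σ√T = 1.707183 − 0.501285 = 1.205898
N(d₁) = 0.956106,  N(d₂) = 0.886072,  e^(−rT) = 0.943720
E₀ = V₀·N(d₁) − D·e^(−rT)·N(d₂)
   = 302.1088·0.956106 − 154.2495·0.943720·0.886072 = 159.864059
B₀ = V₀ − E₀ = 302.1088 − 159.864059 = 142.244741

B0=142.2447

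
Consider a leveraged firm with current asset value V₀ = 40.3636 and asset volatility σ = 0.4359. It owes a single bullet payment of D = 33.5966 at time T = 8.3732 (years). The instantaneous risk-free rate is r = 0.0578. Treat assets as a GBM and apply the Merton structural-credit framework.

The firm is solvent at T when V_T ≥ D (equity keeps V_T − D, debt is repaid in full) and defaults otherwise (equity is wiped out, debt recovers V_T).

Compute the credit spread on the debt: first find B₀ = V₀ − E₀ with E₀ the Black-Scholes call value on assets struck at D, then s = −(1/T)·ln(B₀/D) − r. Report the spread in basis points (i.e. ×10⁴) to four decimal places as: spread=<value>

spread=426.9070

d₁ = [ln(V₀/D) + (r + σ²/2)T] / (σ√T)
   = [ln(40.3636/33.5966) + (0.0578 + 0.5·0.4359²)·8.3732] / (0.4359·√8.3732)
   = [0.183504 + 1.279462] / 1.261341 = 1.159849
d₂ = d₁ − σ√T = 1.159849 − 1.261341 = -0.101492
N(d₁) = 0.876945,  N(d₂) = 0.459580,  e^(−rT) = 0.616331
E₀ = V₀·N(d₁) − D·e^(−rT)·N(d₂)
   = 40.3636·0.876945 − 33.5966·0.616331·0.459580 = 25.880302
B₀ = V₀ − E₀ = 40.3636 − 25.880302 = 14.483298
spread = −(1/T)·ln(B₀/D) − r = −(1/8.3732)·ln(14.483298/33.5966) − 0.0578 = 0.04269070
in basis points: 0.04269070 × 10⁴ = 426.9070 bp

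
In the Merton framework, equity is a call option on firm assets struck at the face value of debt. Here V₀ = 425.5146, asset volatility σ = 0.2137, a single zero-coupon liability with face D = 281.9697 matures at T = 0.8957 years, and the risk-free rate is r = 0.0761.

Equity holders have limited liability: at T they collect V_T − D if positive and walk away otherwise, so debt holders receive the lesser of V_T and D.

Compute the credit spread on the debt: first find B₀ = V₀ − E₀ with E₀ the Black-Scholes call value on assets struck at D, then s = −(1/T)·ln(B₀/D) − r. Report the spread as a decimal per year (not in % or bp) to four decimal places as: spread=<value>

spread=0.0008

d₁ = [ln(V₀/D) + (r + σ²/2)T] / (σ√T)
   = [ln(425.5146/281.9697) + (0.0761 + 0.5·0.2137²)·0.8957] / (0.2137·√0.8957)
   = [0.411500 + 0.088615] / 0.202249 = 2.472770
d₂ = d₁ − σ√T = 2.472770 − 0.202249 = 2.270522
N(d₁) = 0.993296,  N(d₂) = 0.988412,  e^(−rT) = 0.934108
E₀ = V₀·N(d₁) − D·e^(−rT)·N(d₂)
   = 425.5146·0.993296 − 281.9697·0.934108·0.988412 = 162.324048
B₀ = V₀ − E₀ = 425.5146 − 162.324048 = 263.190552
spread = −(1/T)·ln(B₀/D) − r = −(1/0.8957)·ln(263.190552/281.9697) − 0.0761 = 0.00084687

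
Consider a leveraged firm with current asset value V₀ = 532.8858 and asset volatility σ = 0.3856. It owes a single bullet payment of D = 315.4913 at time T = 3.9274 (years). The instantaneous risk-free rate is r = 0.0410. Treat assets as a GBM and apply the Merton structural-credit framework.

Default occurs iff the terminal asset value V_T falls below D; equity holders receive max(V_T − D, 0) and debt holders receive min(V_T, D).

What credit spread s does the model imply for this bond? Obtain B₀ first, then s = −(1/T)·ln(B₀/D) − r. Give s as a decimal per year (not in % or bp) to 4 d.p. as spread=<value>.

d₁ = [ln(V₀/D) + (r + σ²/2)T] / (σ√T)
   = [ln(532.8858/315.4913) + (0.0410 + 0.5·0.3856²)·3.9274] / (0.3856·√3.9274)
   = [0.524176 + 0.453001] / 0.764169 = 1.278744
d₂ = d₁ − σ√T = 1.278744 − 0.764169 = 0.514575
N(d₁) = 0.899506,  N(d₂) = 0.696575,  e^(−rT) = 0.851272
E₀ = V₀·N(d₁) − D·e^(−rT)·N(d₂)
   = 532.8858·0.899506 − 315.4913·0.851272·0.696575 = 292.255795
B₀ = V₀ − E₀ = 532.8858 − 292.255795 = 240.630005
spread = −(1/T)·ln(B₀/D) − r = −(1/3.9274)·ln(240.630005/315.4913) − 0.0410 = 0.02796945

spread=0.0280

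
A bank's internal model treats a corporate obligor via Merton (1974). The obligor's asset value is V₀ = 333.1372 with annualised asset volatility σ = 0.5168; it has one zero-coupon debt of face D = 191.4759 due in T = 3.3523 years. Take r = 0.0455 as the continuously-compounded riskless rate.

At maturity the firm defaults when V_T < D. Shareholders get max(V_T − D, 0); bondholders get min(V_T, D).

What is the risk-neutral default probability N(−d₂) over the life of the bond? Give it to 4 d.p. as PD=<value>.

PD=0.3923

d₁ = [ln(V₀/D) + (r + σ²/2)T] / (σ√T)
   = [ln(333.1372/191.4759) + (0.0455 + 0.5·0.5168²)·3.3523] / (0.5168·√3.3523)
   = [0.553792 + 0.600200] / 0.946224 = 1.219576
d₂ = d₁ − σ√T = 1.219576 − 0.946224 = 0.273352
risk-neutral PD = N(−d₂) = N(-0.273352) = 0.392291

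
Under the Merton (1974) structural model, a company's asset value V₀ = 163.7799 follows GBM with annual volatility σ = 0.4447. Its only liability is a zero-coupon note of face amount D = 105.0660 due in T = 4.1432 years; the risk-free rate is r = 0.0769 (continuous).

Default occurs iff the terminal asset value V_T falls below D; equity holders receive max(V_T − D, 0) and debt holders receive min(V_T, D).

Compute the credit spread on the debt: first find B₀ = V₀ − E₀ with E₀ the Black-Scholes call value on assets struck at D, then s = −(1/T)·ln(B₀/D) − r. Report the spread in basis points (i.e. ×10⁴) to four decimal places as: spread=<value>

d₁ = [ln(V₀/D) + (r + σ²/2)T] / (σ√T)
   = [ln(163.7799/105.0660) + (0.0769 + 0.5·0.4447²)·4.1432] / (0.4447·√4.1432)
   = [0.443935 + 0.728288] / 0.905180 = 1.295015
d₂ = d₁ − σ√T = 1.295015 − 0.905180 = 0.389835
N(d₁) = 0.902343,  N(d₂) = 0.651671,  e^(−rT) = 0.727158
E₀ = V₀·N(d₁) − D·e^(−rT)·N(d₂)
   = 163.7799·0.902343 − 105.0660·0.727158·0.651671 = 97.998226
B₀ = V₀ − E₀ = 163.7799 − 97.998226 = 65.781674
spread = −(1/T)·ln(B₀/D) − r = −(1/4.1432)·ln(65.781674/105.0660) − 0.0769 = 0.03611589
in basis points: 0.03611589 × 10⁴ = 361.1589 bp

spread=361.1589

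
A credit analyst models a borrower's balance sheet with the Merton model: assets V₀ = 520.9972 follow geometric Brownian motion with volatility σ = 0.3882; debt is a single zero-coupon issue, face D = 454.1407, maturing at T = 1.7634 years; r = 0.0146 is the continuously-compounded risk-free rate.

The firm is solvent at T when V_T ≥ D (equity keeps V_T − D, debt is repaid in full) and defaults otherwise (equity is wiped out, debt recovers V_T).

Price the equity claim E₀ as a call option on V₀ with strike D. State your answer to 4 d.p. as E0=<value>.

E0=141.9415

d₁ = [ln(V₀/D) + (r + σ²/2)T] / (σ√T)
   = [ln(520.9972/454.1407) + (0.0146 + 0.5·0.3882²)·1.7634] / (0.3882·√1.7634)
   = [0.137338 + 0.158617] / 0.515503 = 0.574109
d₂ = d₁ − σ√T = 0.574109 − 0.515503 = 0.058606
N(d₁) = 0.717053,  N(d₂) = 0.523367,  e^(−rT) = 0.974583
E₀ = V₀·N(d₁) − D·e^(−rT)·N(d₂)
   = 520.9972·0.717053 − 454.1407·0.974583·0.523367 = 141.941452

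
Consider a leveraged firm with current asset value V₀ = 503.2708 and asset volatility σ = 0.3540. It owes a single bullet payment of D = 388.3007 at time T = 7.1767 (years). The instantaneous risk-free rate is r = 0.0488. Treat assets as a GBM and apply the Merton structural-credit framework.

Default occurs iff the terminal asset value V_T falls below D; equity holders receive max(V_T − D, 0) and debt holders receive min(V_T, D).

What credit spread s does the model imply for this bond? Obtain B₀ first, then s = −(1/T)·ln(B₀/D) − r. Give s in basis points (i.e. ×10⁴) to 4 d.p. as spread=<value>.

d₁ = [ln(V₀/D) + (r + σ²/2)T] / (σ√T)
   = [ln(503.2708/388.3007) + (0.0488 + 0.5·0.3540²)·7.1767] / (0.3540·√7.1767)
   = [0.259348 + 0.799901] / 0.948343 = 1.116947
d₂ = d₁ − σ√T = 1.116947 − 0.948343 = 0.168603
N(d₁) = 0.867991,  N(d₂) = 0.566946,  e^(−rT) = 0.704531
E₀ = V₀·N(d₁) − D·e^(−rT)·N(d₂)
   = 503.2708·0.867991 − 388.3007·0.704531·0.566946 = 281.735502
B₀ = V₀ − E₀ = 503.2708 − 281.735502 = 221.535298
spread = −(1/T)·ln(B₀/D) − r = −(1/7.1767)·ln(221.535298/388.3007) − 0.0488 = 0.02939724
in basis points: 0.02939724 × 10⁴ = 293.9724 bp

spread=293.9724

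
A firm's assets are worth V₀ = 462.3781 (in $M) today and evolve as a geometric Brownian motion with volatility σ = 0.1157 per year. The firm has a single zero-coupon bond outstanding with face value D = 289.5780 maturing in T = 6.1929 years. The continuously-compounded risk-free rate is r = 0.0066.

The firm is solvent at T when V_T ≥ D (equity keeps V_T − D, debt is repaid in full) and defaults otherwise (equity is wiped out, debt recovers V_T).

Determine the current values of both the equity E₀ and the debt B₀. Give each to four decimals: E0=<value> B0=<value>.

E0=185.9845 B0=276.3936

d₁ = [ln(V₀/D) + (r + σ²/2)T] / (σ√T)
   = [ln(462.3781/289.5780) + (0.0066 + 0.5·0.1157²)·6.1929] / (0.1157·√6.1929)
   = [0.467958 + 0.082324] / 0.287926 = 1.911195
d₂ = d₁ − σ√T = 1.911195 − 0.287926 = 1.623269
N(d₁) = 0.972010,  N(d₂) = 0.947734,  e^(−rT) = 0.959951
E₀ = V₀·N(d₁) − D·e^(−rT)·N(d₂)
   = 462.3781·0.972010 − 289.5780·0.959951·0.947734 = 185.984500
B₀ = V₀ − E₀ = 462.3781 − 185.984500 = 276.393600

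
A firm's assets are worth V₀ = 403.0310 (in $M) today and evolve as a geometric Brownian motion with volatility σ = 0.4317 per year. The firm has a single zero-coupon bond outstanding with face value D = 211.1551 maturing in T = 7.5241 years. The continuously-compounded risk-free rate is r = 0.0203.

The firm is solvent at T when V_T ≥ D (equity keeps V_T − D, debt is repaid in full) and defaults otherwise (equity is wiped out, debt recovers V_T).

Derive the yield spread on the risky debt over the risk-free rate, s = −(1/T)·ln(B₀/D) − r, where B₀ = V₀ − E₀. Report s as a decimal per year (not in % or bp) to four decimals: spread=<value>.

d₁ = [ln(V₀/D) + (r + σ²/2)T] / (σ√T)
   = [ln(403.0310/211.1551) + (0.0203 + 0.5·0.4317²)·7.5241] / (0.4317·√7.5241)
   = [0.646421 + 0.853853] / 1.184157 = 1.266955
d₂ = d₁ − σ√T = 1.266955 − 1.184157 = 0.082798
N(d₁) = 0.897414,  N(d₂) = 0.532994,  e^(−rT) = 0.858354
E₀ = V₀·N(d₁) − D·e^(−rT)·N(d₂)
   = 403.0310·0.897414 − 211.1551·0.858354·0.532994 = 265.082926
B₀ = V₀ − E₀ = 403.0310 − 265.082926 = 137.948074
spread = −(1/T)·ln(B₀/D) − r = −(1/7.5241)·ln(137.948074/211.1551) − 0.0203 = 0.03628027

spread=0.0363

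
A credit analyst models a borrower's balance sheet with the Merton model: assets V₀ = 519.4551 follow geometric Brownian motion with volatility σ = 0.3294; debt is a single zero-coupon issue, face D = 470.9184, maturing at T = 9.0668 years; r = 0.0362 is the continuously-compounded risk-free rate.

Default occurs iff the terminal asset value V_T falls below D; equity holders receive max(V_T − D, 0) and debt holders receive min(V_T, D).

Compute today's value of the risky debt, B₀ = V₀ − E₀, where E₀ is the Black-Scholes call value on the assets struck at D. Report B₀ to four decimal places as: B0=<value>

d₁ = [ln(V₀/D) + (r + σ²/2)T] / (σ√T)
   = [ln(519.4551/470.9184) + (0.0362 + 0.5·0.3294²)·9.0668] / (0.3294·√9.0668)
   = [0.098096 + 0.820112] / 0.991861 = 0.925742
d₂ = d₁ − σ√T = 0.925742 − 0.991861 = -0.066118
N(d₁) = 0.822710,  N(d₂) = 0.473642,  e^(−rT) = 0.720206
E₀ = V₀·N(d₁) − D·e^(−rT)·N(d₂)
   = 519.4551·0.822710 − 470.9184·0.720206·0.473642 = 266.721410
B₀ = V₀ − E₀ = 519.4551 − 266.721410 = 252.733690

B0=252.7337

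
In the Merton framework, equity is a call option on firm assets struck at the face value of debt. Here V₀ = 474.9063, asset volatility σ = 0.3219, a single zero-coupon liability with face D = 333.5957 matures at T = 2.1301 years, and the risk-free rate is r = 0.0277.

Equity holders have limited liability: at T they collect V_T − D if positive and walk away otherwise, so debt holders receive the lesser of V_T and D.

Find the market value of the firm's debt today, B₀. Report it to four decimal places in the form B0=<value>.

d₁ = [ln(V₀/D) + (r + σ²/2)T] / (σ√T)
   = [ln(474.9063/333.5957) + (0.0277 + 0.5·0.3219²)·2.1301] / (0.3219·√2.1301)
   = [0.353188 + 0.169364] / 0.469809 = 1.112265
d₂ = d₁ − σ√T = 1.112265 − 0.469809 = 0.642456
N(d₁) = 0.866988,  N(d₂) = 0.739711,  e^(−rT) = 0.942703
E₀ = V₀·N(d₁) − D·e^(−rT)·N(d₂)
   = 474.9063·0.866988 − 333.5957·0.942703·0.739711 = 179.112234
B₀ = V₀ − E₀ = 474.9063 − 179.112234 = 295.794066

B0=295.7941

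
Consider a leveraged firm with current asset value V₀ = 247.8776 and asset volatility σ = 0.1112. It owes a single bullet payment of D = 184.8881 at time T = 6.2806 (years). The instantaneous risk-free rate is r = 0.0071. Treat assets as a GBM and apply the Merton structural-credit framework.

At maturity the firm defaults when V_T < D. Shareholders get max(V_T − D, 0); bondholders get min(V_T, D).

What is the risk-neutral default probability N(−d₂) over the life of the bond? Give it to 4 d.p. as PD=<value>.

PD=0.1417

d₁ = [ln(V₀/D) + (r + σ²/2)T] / (σ√T)
   = [ln(247.8776/184.8881) + (0.0071 + 0.5·0.1112²)·6.2806] / (0.1112·√6.2806)
   = [0.293184 + 0.083423] / 0.278680 = 1.351400
d₂ = d₁ − σ√T = 1.351400 − 0.278680 = 1.072720
risk-neutral PD = N(−d₂) = N(-1.072720) = 0.141698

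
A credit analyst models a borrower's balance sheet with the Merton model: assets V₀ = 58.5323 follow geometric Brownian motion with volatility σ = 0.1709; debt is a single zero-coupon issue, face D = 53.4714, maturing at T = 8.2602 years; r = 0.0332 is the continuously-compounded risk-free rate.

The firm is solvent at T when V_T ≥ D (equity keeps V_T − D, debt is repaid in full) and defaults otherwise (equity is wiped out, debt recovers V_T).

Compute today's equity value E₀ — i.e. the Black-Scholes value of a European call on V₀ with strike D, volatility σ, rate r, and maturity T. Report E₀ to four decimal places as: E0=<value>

d₁ = [ln(V₀/D) + (r + σ²/2)T] / (σ√T)
   = [ln(58.5323/53.4714) + (0.0332 + 0.5·0.1709²)·8.2602] / (0.1709·√8.2602)
   = [0.090432 + 0.394866] / 0.491176 = 0.988031
d₂ = d₁ − σ√T = 0.988031 − 0.491176 = 0.496855
N(d₁) = 0.838431,  N(d₂) = 0.690354,  e^(−rT) = 0.760151
E₀ = V₀·N(d₁) − D·e^(−rT)·N(d₂)
   = 58.5323·0.838431 − 53.4714·0.760151·0.690354 = 21.014950

E0=21.0150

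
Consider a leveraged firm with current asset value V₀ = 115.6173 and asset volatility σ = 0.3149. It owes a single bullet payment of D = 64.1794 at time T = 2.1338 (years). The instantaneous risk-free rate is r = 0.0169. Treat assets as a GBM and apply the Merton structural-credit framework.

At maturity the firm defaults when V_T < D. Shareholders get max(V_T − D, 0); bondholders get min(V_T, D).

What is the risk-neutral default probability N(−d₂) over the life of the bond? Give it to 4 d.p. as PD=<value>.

PD=0.1297

d₁ = [ln(V₀/D) + (r + σ²/2)T] / (σ√T)
   = [ln(115.6173/64.1794) + (0.0169 + 0.5·0.3149²)·2.1338] / (0.3149·√2.1338)
   = [0.588603 + 0.141857] / 0.459991 = 1.587988
d₂ = d₁ − σ√T = 1.587988 − 0.459991 = 1.127997
risk-neutral PD = N(−d₂) = N(-1.127997) = 0.129661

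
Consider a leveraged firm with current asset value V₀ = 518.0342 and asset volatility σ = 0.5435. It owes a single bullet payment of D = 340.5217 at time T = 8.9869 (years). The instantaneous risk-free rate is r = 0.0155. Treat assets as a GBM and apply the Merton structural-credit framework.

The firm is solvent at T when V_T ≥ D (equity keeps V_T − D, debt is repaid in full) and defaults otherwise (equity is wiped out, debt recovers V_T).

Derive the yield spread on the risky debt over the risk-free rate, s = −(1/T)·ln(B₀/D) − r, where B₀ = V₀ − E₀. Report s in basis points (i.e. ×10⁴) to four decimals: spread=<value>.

spread=696.9339

d₁ = [ln(V₀/D) + (r + σ²/2)T] / (σ√T)
   = [ln(518.0342/340.5217) + (0.0155 + 0.5·0.5435²)·8.9869] / (0.5435·√8.9869)
   = [0.419562 + 1.466627] / 1.629313 = 1.157660
d₂ = d₁ − σ√T = 1.157660 − 1.629313 = -0.471653
N(d₁) = 0.876499,  N(d₂) = 0.318587,  e^(−rT) = 0.869970
E₀ = V₀·N(d₁) − D·e^(−rT)·N(d₂)
   = 518.0342·0.876499 − 340.5217·0.869970·0.318587 = 359.676825
B₀ = V₀ − E₀ = 518.0342 − 359.676825 = 158.357375
spread = −(1/T)·ln(B₀/D) − r = −(1/8.9869)·ln(158.357375/340.5217) − 0.0155 = 0.06969339
in basis points: 0.06969339 × 10⁴ = 696.9339 bp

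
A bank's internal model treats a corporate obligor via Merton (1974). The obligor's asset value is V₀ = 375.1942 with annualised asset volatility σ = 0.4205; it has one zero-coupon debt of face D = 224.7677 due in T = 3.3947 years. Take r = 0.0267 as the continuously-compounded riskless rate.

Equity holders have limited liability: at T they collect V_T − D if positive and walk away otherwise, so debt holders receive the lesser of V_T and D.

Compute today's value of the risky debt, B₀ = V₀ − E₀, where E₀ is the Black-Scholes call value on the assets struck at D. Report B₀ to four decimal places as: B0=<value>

B0=179.5902

d₁ = [ln(V₀/D) + (r + σ²/2)T] / (σ√T)
   = [ln(375.1942/224.7677) + (0.0267 + 0.5·0.4205²)·3.3947] / (0.4205·√3.3947)
   = [0.512376 + 0.390764] / 0.774759 = 1.165705
d₂ = d₁ − σ√T = 1.165705 − 0.774759 = 0.390946
N(d₁) = 0.878133,  N(d₂) = 0.652081,  e^(−rT) = 0.913348
E₀ = V₀·N(d₁) − D·e^(−rT)·N(d₂)
   = 375.1942·0.878133 − 224.7677·0.913348·0.652081 = 195.603959
B₀ = V₀ − E₀ = 375.1942 − 195.603959 = 179.590241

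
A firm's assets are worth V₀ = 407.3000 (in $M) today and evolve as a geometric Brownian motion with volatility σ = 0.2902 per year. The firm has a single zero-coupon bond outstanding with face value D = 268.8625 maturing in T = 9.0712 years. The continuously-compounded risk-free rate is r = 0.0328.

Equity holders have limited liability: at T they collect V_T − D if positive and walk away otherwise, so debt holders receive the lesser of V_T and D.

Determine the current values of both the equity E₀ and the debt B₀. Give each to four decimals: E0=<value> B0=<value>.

d₁ = [ln(V₀/D) + (r + σ²/2)T] / (σ√T)
   = [ln(407.3000/268.8625) + (0.0328 + 0.5·0.2902²)·9.0712] / (0.2902·√9.0712)
   = [0.415350 + 0.679506] / 0.874037 = 1.252642
d₂ = d₁ − σ√T = 1.252642 − 0.874037 = 0.378605
N(d₁) = 0.894832,  N(d₂) = 0.647510,  e^(−rT) = 0.742646
E₀ = V₀·N(d₁) − D·e^(−rT)·N(d₂)
   = 407.3000·0.894832 − 268.8625·0.742646·0.647510 = 235.177026
B₀ = V₀ − E₀ = 407.3000 − 235.177026 = 172.122974

E0=235.1770 B0=172.1230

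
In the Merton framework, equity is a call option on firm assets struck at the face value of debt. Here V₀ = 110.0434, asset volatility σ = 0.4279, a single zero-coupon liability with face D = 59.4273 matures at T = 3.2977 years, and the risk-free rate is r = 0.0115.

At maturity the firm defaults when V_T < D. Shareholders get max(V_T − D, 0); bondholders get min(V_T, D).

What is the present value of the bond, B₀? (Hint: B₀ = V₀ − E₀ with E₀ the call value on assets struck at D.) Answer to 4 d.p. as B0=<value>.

d₁ = [ln(V₀/D) + (r + σ²/2)T] / (σ√T)
   = [ln(110.0434/59.4273) + (0.0115 + 0.5·0.4279²)·3.2977] / (0.4279·√3.2977)
   = [0.616121 + 0.339825] / 0.777048 = 1.230228
d₂ = d₁ − σ√T = 1.230228 − 0.777048 = 0.453180
N(d₁) = 0.890694,  N(d₂) = 0.674791,  e^(−rT) = 0.962787
E₀ = V₀·N(d₁) − D·e^(−rT)·N(d₂)
   = 110.0434·0.890694 − 59.4273·0.962787·0.674791 = 59.406333
B₀ = V₀ − E₀ = 110.0434 − 59.406333 = 50.637067

B0=50.6371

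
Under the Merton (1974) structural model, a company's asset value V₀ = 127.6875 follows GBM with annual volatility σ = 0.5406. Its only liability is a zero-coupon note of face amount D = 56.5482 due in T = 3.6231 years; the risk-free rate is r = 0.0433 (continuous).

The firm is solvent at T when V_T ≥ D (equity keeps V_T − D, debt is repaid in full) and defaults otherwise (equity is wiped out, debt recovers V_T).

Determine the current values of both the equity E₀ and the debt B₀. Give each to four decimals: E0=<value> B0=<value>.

d₁ = [ln(V₀/D) + (r + σ²/2)T] / (σ√T)
   = [ln(127.6875/56.5482) + (0.0433 + 0.5·0.5406²)·3.6231] / (0.5406·√3.6231)
   = [0.814493 + 0.686303] / 1.029002 = 1.458496
d₂ = d₁ − σ√T = 1.458496 − 1.029002 = 0.429494
N(d₁) = 0.927648,  N(d₂) = 0.666218,  e^(−rT) = 0.854806
E₀ = V₀·N(d₁) − D·e^(−rT)·N(d₂)
   = 127.6875·0.927648 − 56.5482·0.854806·0.666218 = 86.245566
B₀ = V₀ − E₀ = 127.6875 − 86.245566 = 41.441934

E0=86.2456 B0=41.4419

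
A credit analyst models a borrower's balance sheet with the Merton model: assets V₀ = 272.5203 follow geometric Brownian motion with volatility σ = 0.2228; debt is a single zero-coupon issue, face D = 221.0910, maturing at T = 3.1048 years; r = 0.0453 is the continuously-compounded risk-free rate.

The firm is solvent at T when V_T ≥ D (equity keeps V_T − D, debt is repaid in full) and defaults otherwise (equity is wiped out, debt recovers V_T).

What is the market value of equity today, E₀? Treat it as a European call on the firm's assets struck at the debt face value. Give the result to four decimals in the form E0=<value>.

E0=89.5010

d₁ = [ln(V₀/D) + (r + σ²/2)T] / (σ√T)
   = [ln(272.5203/221.0910) + (0.0453 + 0.5·0.2228²)·3.1048] / (0.2228·√3.1048)
   = [0.209139 + 0.217708] / 0.392583 = 1.087277
d₂ = d₁ − σ√T = 1.087277 − 0.392583 = 0.694694
N(d₁) = 0.861543,  N(d₂) = 0.756376,  e^(−rT) = 0.868796
E₀ = V₀·N(d₁) − D·e^(−rT)·N(d₂)
   = 272.5203·0.861543 − 221.0910·0.868796·0.756376 = 89.500961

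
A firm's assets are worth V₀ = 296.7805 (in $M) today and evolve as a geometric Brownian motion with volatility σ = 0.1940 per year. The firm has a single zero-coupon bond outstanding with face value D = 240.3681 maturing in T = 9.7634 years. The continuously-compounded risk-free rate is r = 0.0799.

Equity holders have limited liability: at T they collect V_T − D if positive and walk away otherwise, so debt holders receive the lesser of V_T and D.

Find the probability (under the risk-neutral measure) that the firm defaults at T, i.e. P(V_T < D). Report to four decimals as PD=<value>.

PD=0.0915

d₁ = [ln(V₀/D) + (r + σ²/2)T] / (σ√T)
   = [ln(296.7805/240.3681) + (0.0799 + 0.5·0.1940²)·9.7634] / (0.1940·√9.7634)
   = [0.210821 + 0.963823] / 0.606181 = 1.937779
d₂ = d₁ − σ√T = 1.937779 − 0.606181 = 1.331598
risk-neutral PD = N(−d₂) = N(-1.331598) = 0.091496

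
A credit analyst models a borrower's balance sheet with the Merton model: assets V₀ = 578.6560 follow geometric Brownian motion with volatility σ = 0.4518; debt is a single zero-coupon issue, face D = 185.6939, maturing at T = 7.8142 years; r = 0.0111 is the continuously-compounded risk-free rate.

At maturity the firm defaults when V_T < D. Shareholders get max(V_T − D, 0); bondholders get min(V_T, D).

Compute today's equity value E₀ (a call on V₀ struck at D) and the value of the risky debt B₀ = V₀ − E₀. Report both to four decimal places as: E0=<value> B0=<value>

d₁ = [ln(V₀/D) + (r + σ²/2)T] / (σ√T)
   = [ln(578.6560/185.6939) + (0.0111 + 0.5·0.4518²)·7.8142] / (0.4518·√7.8142)
   = [1.136609 + 0.884268] / 1.262957 = 1.600115
d₂ = d₁ − σ√T = 1.600115 − 1.262957 = 0.337158
N(d₁) = 0.945213,  N(d₂) = 0.632001,  e^(−rT) = 0.916918
E₀ = V₀·N(d₁) − D·e^(−rT)·N(d₂)
   = 578.6560·0.945213 − 185.6939·0.916918·0.632001 = 439.345119
B₀ = V₀ − E₀ = 578.6560 − 439.345119 = 139.310881

E0=439.3451 B0=139.3109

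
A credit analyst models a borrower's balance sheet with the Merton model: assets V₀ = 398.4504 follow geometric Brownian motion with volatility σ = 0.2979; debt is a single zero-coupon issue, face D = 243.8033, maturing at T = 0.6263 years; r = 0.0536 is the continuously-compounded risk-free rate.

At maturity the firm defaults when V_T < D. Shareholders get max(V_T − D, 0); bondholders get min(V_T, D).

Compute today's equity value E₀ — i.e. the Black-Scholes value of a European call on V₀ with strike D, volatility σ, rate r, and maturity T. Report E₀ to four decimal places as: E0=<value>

E0=163.0217

d₁ = [ln(V₀/D) + (r + σ²/2)T] / (σ√T)
   = [ln(398.4504/243.8033) + (0.0536 + 0.5·0.2979²)·0.6263] / (0.2979·√0.6263)
   = [0.491221 + 0.061360] / 0.235755 = 2.343875
d₂ = d₁ − σ√T = 2.343875 − 0.235755 = 2.108120
N(d₁) = 0.990458,  N(d₂) = 0.982490,  e^(−rT) = 0.966988
E₀ = V₀·N(d₁) − D·e^(−rT)·N(d₂)
   = 398.4504·0.990458 − 243.8033·0.966988·0.982490 = 163.021665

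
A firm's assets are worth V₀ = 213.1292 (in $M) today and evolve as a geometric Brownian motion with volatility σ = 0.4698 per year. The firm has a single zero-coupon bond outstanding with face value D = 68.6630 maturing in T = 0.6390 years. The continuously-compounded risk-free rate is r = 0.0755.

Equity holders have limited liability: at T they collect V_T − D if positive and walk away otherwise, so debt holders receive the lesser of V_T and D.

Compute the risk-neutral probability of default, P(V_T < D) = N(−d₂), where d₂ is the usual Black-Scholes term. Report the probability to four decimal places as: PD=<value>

d₁ = [ln(V₀/D) + (r + σ²/2)T] / (σ√T)
   = [ln(213.1292/68.6630) + (0.0755 + 0.5·0.4698²)·0.6390] / (0.4698·√0.6390)
   = [1.132688 + 0.118762] / 0.375546 = 3.332346
d₂ = d₁ − σ√T = 3.332346 − 0.375546 = 2.956800
risk-neutral PD = N(−d₂) = N(-2.956800) = 0.001554

PD=0.0016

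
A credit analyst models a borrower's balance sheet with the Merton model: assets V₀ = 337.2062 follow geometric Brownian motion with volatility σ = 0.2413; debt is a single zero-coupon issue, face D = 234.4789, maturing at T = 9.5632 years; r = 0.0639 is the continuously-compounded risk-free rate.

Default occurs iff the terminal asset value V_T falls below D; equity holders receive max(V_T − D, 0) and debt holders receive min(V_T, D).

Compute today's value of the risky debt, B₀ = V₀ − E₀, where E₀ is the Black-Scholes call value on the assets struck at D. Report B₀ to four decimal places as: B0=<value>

B0=120.6410

d₁ = [ln(V₀/D) + (r + σ²/2)T] / (σ√T)
   = [ln(337.2062/234.4789) + (0.0639 + 0.5·0.2413²)·9.5632] / (0.2413·√9.5632)
   = [0.363329 + 0.889500] / 0.746206 = 1.678932
d₂ = d₁ − σ√T = 1.678932 − 0.746206 = 0.932725
N(d₁) = 0.953417,  N(d₂) = 0.824519,  e^(−rT) = 0.542760
E₀ = V₀·N(d₁) − D·e^(−rT)·N(d₂)
   = 337.2062·0.953417 − 234.4789·0.542760·0.824519 = 216.565221
B₀ = V₀ − E₀ = 337.2062 − 216.565221 = 120.640979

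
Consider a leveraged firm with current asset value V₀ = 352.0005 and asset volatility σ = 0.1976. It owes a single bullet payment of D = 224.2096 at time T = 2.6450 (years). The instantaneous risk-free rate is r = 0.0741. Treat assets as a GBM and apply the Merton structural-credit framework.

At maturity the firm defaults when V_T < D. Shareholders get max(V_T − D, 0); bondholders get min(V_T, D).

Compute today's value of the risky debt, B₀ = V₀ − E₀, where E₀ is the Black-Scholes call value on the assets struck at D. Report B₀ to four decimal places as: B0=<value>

B0=183.6404

d₁ = [ln(V₀/D) + (r + σ²/2)T] / (σ√T)
   = [ln(352.0005/224.2096) + (0.0741 + 0.5·0.1976²)·2.6450] / (0.1976·√2.6450)
   = [0.451051 + 0.247633] / 0.321366 = 2.174107
d₂ = d₁ − σ√T = 2.174107 − 0.321366 = 1.852741
N(d₁) = 0.985151,  N(d₂) = 0.968040,  e^(−rT) = 0.822017
E₀ = V₀·N(d₁) − D·e^(−rT)·N(d₂)
   = 352.0005·0.985151 − 224.2096·0.822017·0.968040 = 168.360064
B₀ = V₀ − E₀ = 352.0005 − 168.360064 = 183.640436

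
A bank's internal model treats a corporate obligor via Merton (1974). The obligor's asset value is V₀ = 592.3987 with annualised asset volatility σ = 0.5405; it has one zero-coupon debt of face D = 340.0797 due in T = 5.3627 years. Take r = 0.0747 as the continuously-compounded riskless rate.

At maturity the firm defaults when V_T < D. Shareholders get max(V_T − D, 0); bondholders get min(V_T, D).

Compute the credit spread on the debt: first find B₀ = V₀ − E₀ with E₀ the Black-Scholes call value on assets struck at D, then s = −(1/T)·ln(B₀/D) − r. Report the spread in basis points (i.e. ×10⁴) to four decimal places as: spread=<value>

d₁ = [ln(V₀/D) + (r + σ²/2)T] / (σ√T)
   = [ln(592.3987/340.0797) + (0.0747 + 0.5·0.5405²)·5.3627] / (0.5405·√5.3627)
   = [0.555000 + 1.183924] / 1.251663 = 1.389291
d₂ = d₁ − σ√T = 1.389291 − 1.251663 = 0.137628
N(d₁) = 0.917628,  N(d₂) = 0.554733,  e^(−rT) = 0.669922
E₀ = V₀·N(d₁) − D·e^(−rT)·N(d₂)
   = 592.3987·0.917628 − 340.0797·0.669922·0.554733 = 417.218486
B₀ = V₀ − E₀ = 592.3987 − 417.218486 = 175.180214
spread = −(1/T)·ln(B₀/D) − r = −(1/5.3627)·ln(175.180214/340.0797) − 0.0747 = 0.04899977
in basis points: 0.04899977 × 10⁴ = 489.9977 bp

spread=489.9977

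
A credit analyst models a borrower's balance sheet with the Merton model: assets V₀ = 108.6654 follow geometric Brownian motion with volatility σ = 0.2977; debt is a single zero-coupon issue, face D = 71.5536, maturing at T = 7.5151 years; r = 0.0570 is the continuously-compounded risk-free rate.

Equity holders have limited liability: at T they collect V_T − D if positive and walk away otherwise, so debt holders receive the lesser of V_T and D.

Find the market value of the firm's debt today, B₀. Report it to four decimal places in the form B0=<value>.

B0=42.3473

d₁ = [ln(V₀/D) + (r + σ²/2)T] / (σ√T)
   = [ln(108.6654/71.5536) + (0.0570 + 0.5·0.2977²)·7.5151] / (0.2977·√7.5151)
   = [0.417827 + 0.761375] / 0.816105 = 1.444913
d₂ = d₁ − σ√T = 1.444913 − 0.816105 = 0.628808
N(d₁) = 0.925759,  N(d₂) = 0.735263,  e^(−rT) = 0.651576
E₀ = V₀·N(d₁) − D·e^(−rT)·N(d₂)
   = 108.6654·0.925759 − 71.5536·0.651576·0.735263 = 66.318080
B₀ = V₀ − E₀ = 108.6654 − 66.318080 = 42.347320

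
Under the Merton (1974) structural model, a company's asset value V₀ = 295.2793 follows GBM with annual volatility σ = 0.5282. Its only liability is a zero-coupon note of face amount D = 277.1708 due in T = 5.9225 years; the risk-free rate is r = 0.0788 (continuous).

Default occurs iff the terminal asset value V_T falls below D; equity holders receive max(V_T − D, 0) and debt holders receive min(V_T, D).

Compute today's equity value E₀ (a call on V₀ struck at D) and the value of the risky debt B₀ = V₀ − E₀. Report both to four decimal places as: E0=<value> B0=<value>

d₁ = [ln(V₀/D) + (r + σ²/2)T] / (σ√T)
   = [ln(295.2793/277.1708) + (0.0788 + 0.5·0.5282²)·5.9225] / (0.5282·√5.9225)
   = [0.063288 + 1.292868] / 1.285437 = 1.055015
d₂ = d₁ − σ√T = 1.055015 − 1.285437 = -0.230423
N(d₁) = 0.854291,  N(d₂) = 0.408882,  e^(−rT) = 0.627073
E₀ = V₀·N(d₁) − D·e^(−rT)·N(d₂)
   = 295.2793·0.854291 − 277.1708·0.627073·0.408882 = 181.188189
B₀ = V₀ − E₀ = 295.2793 − 181.188189 = 114.091111

E0=181.1882 B0=114.0911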